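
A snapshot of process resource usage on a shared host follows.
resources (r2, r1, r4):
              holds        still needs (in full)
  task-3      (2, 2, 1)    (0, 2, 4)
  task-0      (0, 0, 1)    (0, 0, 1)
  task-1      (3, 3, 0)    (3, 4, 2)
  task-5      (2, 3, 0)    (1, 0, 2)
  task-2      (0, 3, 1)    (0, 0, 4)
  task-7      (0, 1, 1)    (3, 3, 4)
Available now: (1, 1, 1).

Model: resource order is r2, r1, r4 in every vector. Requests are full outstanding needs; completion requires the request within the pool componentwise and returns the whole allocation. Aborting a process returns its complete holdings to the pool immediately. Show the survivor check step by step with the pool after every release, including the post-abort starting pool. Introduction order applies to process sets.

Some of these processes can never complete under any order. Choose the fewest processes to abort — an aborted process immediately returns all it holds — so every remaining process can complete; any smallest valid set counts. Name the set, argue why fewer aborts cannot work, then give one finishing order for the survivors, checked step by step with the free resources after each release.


Minimum abort set: task-3 and task-7.
Key observation: task-2 had no path to completion before; after the abort of task-3 and task-7 ((2, 3, 2) returned), step 4 is where it fits.
Minimality, checking each single-abort alternative: task-3 alone leaves task-2 blocked (short on r4); task-0 alone leaves task-3 blocked (short on r4); task-1 alone leaves task-3 blocked (short on r4); task-5 alone leaves task-3 blocked (short on r4); task-2 alone leaves task-3 blocked (short on r4); task-7 alone leaves task-3 blocked (short on r4).
One survivor order: task-0, task-5, task-1, task-2. Walking it through (post-abort pool first):
  pool = (3, 4, 3)
  task-0: need (0, 0, 1) fits (3, 4, 3); releases (0, 0, 1), pool now (3, 4, 4)
  task-5: need (1, 0, 2) fits (3, 4, 4); releases (2, 3, 0), pool now (5, 7, 4)
  task-1: need (3, 4, 2) fits (5, 7, 4); releases (3, 3, 0), pool now (8, 10, 4)
  task-2: need (0, 0, 4) fits (8, 10, 4); releases (0, 3, 1), pool now (8, 13, 5)


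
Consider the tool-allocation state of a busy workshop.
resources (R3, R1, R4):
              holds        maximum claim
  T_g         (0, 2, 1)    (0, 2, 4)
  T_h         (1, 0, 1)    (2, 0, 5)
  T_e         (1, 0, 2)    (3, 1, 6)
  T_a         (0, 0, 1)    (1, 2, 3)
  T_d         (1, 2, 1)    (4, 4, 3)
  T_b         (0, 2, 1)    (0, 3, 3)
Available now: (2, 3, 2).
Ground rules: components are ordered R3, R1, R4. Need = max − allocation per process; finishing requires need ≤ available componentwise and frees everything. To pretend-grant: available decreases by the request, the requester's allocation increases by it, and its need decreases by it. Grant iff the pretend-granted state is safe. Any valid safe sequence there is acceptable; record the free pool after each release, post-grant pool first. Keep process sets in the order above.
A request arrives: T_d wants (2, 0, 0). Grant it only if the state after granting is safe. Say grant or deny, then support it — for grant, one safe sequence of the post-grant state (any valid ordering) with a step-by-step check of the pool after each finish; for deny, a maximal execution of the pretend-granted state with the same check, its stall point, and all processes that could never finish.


DENY — the pretend-granted state is unsafe.
Key observation: the pool after T_b, T_g is (0, 7, 4); every surviving request exceeds it in R3, so progress ends there.
On the post-grant state, T_b, T_g is a maximal run — nothing extends it. Walking it through:
  pool = (0, 3, 2)
  T_b: need (0, 1, 2) fits (0, 3, 2); releases (0, 2, 1), pool now (0, 5, 3)
  T_g: need (0, 0, 3) fits (0, 5, 3); releases (0, 2, 1), pool now (0, 7, 4)
  T_h still needs (1, 0, 4) but only (0, 7, 4) is free — short on R3
  T_e still needs (2, 1, 4) but only (0, 7, 4) is free — short on R3
  T_a still needs (1, 2, 2) but only (0, 7, 4) is free — short on R3
  T_d still needs (1, 2, 2) but only (0, 7, 4) is free — short on R3
Processes that could never finish after the grant: T_h, T_e, T_a and T_d.


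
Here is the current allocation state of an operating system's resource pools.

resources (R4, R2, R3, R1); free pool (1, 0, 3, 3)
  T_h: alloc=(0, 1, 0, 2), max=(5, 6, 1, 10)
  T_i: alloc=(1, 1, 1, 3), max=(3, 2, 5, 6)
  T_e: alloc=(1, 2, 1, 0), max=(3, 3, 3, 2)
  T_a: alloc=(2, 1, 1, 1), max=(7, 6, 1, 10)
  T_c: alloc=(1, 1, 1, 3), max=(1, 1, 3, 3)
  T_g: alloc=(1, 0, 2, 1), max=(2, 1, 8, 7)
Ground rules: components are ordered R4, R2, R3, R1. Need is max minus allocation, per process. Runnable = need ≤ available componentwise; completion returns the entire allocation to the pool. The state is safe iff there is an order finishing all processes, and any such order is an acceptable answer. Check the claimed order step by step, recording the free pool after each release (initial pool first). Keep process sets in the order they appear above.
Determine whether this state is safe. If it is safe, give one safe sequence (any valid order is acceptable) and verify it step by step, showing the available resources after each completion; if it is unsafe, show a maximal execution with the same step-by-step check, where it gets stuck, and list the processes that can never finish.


The state is UNSAFE.
Key observation: no order helps: past T_c, T_e, T_i, T_g, the free pool tops out at (5, 4, 8, 10), below what each blocked process needs in R2.
The run T_c, T_e, T_i, T_g cannot be extended any further. Step-by-step check:
  pool = (1, 0, 3, 3)
  run T_c (needs (0, 0, 2, 0), free (1, 0, 3, 3)); after release of (1, 1, 1, 3) the pool is (2, 1, 4, 6)
  run T_e (needs (2, 1, 2, 2), free (2, 1, 4, 6)); after release of (1, 2, 1, 0) the pool is (3, 3, 5, 6)
  run T_i (needs (2, 1, 4, 3), free (3, 3, 5, 6)); after release of (1, 1, 1, 3) the pool is (4, 4, 6, 9)
  run T_g (needs (1, 1, 6, 6), free (4, 4, 6, 9)); after release of (1, 0, 2, 1) the pool is (5, 4, 8, 10)
  blocked: T_h wants (5, 5, 1, 8), pool (5, 4, 8, 10) — not enough R2
  blocked: T_a wants (5, 5, 0, 9), pool (5, 4, 8, 10) — not enough R2
Never able to finish: T_h and T_a.


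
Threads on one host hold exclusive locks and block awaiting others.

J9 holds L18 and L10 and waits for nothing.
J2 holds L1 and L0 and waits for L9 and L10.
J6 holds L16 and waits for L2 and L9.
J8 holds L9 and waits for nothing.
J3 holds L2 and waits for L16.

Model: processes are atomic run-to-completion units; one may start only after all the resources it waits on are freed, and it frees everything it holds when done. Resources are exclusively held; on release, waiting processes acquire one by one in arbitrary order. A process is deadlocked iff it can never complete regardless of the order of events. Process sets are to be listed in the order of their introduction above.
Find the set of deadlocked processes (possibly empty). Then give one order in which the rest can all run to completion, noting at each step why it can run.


Deadlocked: J6 and J3.
Key observation: the waits loop around J6 -> J3 -> J6 with no way out; no other process is dragged down with it.
One completion order for the rest: J9, J8, J2.
Step-by-step check:
  J9 waits on nothing -> runs at once and releases L18 and L10
  J8 waits on nothing -> runs at once and releases L9
  J2 waits on L9 and L10 — all released -> runs and releases L1 and L0


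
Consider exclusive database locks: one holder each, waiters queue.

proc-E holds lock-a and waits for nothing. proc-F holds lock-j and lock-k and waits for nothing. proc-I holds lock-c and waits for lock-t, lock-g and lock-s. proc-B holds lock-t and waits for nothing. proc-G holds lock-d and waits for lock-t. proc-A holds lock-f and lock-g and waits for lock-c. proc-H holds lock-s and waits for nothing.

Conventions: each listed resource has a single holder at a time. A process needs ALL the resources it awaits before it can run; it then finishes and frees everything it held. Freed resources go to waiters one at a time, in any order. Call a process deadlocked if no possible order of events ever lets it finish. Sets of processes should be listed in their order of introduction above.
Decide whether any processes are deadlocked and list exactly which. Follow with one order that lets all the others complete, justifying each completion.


The deadlocked set is proc-I and proc-A.
Key observation: the wait chain closes on itself along proc-I -> proc-A -> proc-I; no other process is dragged down with it.
One completion order for the rest: proc-F, proc-B, proc-E, proc-G, proc-H.
Verifying each step:
  proc-F waits on nothing -> runs at once and releases lock-j and lock-k
  proc-B waits on nothing -> runs at once and releases lock-t
  proc-E waits on nothing -> runs at once and releases lock-a
  run proc-G (all its waits — lock-t — are resolved); releases lock-d
  proc-H waits on nothing -> runs at once and releases lock-s


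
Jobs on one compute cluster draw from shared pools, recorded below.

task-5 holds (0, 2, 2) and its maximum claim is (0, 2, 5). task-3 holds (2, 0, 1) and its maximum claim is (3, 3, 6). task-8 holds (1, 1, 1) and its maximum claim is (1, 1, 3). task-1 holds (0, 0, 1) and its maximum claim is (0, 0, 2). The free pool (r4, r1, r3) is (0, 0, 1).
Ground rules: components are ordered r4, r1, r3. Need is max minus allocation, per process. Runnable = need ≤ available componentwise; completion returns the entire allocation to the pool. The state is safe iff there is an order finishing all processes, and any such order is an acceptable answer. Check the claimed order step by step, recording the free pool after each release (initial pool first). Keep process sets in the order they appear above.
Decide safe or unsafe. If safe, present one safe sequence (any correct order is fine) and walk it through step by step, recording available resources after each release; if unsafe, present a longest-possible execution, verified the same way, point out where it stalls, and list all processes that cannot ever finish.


SAFE — a valid safe sequence is task-1, task-8, task-5, task-3.
Key observation: the first exact fit in this order is task-1 — it needs (0, 0, 1) with (0, 0, 1) free, meeting a requested resource to the last unit.
Walking it through:
  pool = (0, 0, 1)
  task-1 needs (0, 0, 1) <= (0, 0, 1) -> finishes; pool += (0, 0, 1) = (0, 0, 2)
  task-8 needs (0, 0, 2) <= (0, 0, 2) -> finishes; pool += (1, 1, 1) = (1, 1, 3)
  task-5 needs (0, 0, 3) <= (1, 1, 3) -> finishes; pool += (0, 2, 2) = (1, 3, 5)
  task-3 needs (1, 3, 5) <= (1, 3, 5) -> finishes; pool += (2, 0, 1) = (3, 3, 6)


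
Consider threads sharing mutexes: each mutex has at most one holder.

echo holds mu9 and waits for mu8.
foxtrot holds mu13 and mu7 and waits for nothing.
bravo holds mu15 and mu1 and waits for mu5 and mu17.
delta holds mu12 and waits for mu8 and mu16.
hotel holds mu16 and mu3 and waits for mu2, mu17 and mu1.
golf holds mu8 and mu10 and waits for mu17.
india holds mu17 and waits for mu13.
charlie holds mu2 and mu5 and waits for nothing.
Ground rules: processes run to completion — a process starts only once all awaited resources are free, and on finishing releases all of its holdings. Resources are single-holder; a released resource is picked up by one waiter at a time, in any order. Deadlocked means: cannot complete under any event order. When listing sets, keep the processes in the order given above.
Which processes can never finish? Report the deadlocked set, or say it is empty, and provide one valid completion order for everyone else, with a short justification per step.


No process is deadlocked.
Key observation: the waits form no ring: some process can always run, and its releases unblock the others one by one.
One completion order for the rest: charlie, foxtrot, india, bravo, golf, echo, hotel, delta.
Step-by-step check:
  charlie: no waits; runs immediately, freeing mu2 and mu5
  foxtrot: no waits; runs immediately, freeing mu13 and mu7
  run india (all its waits — mu13 — are resolved); releases mu17
  run bravo (all its waits — mu5 and mu17 — are resolved); releases mu15 and mu1
  run golf (all its waits — mu17 — are resolved); releases mu8 and mu10
  run echo (all its waits — mu8 — are resolved); releases mu9
  run hotel (all its waits — mu2, mu17 and mu1 — are resolved); releases mu16 and mu3
  run delta (all its waits — mu8 and mu16 — are resolved); releases mu12


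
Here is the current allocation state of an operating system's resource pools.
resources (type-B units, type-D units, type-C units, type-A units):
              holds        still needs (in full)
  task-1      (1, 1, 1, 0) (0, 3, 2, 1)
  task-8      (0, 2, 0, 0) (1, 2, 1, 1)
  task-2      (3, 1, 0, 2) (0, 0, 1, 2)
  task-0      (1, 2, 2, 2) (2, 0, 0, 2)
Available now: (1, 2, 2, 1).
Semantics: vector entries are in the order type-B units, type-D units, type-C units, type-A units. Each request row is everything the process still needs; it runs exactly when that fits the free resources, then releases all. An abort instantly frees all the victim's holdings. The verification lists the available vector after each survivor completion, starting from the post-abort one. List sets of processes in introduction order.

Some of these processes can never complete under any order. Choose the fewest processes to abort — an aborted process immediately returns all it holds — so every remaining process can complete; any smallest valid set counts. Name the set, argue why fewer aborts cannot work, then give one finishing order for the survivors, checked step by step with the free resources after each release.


The answer: abort task-0.
Key observation: task-2 could never have finished before the abort; with (1, 2, 2, 2) returned by task-0, it fits at step 1.
Why nothing smaller works: aborting no one leaves the state deadlocked as given.
One survivor order: task-2, task-1, task-8. Check, step by step (post-abort pool first):
  pool = (2, 4, 4, 3)
  run task-2 (needs (0, 0, 1, 2), free (2, 4, 4, 3)); after release of (3, 1, 0, 2) the pool is (5, 5, 4, 5)
  run task-1 (needs (0, 3, 2, 1), free (5, 5, 4, 5)); after release of (1, 1, 1, 0) the pool is (6, 6, 5, 5)
  run task-8 (needs (1, 2, 1, 1), free (6, 6, 5, 5)); after release of (0, 2, 0, 0) the pool is (6, 8, 5, 5)


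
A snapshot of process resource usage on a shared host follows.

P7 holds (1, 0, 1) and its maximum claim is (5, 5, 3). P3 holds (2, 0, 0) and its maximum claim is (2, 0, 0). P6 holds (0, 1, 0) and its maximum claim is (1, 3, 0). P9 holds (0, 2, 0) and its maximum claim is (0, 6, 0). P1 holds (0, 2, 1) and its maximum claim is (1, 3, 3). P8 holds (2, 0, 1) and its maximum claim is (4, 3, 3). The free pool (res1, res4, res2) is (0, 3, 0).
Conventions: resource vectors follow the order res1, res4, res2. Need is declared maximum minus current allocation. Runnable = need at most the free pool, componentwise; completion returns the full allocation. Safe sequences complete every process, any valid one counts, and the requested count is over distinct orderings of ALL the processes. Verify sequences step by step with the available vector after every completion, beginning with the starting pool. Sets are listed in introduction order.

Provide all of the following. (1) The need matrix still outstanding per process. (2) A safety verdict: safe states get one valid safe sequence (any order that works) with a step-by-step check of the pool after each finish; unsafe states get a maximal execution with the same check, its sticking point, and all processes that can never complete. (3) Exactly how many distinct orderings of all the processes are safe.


(1) Outstanding need per process (order res1, res4, res2):
  P7: (4, 5, 2)
  P3: (0, 0, 0)
  P6: (1, 2, 0)
  P9: (0, 4, 0)
  P1: (1, 1, 2)
  P8: (2, 3, 2)
(2) UNSAFE.
Key observation: once P3, P6, P9 finish, the pool peaks at (2, 6, 0) — and every remaining process still needs more res2 than that.
The run P3, P6, P9 cannot be extended any further. Step-by-step check:
  pool = (0, 3, 0)
  P3: need (0, 0, 0) fits (0, 3, 0); releases (2, 0, 0), pool now (2, 3, 0)
  P6: need (1, 2, 0) fits (2, 3, 0); releases (0, 1, 0), pool now (2, 4, 0)
  P9: need (0, 4, 0) fits (2, 4, 0); releases (0, 2, 0), pool now (2, 6, 0)
  blocked: P7 wants (4, 5, 2), pool (2, 6, 0) — not enough res1 and res2
  blocked: P1 wants (1, 1, 2), pool (2, 6, 0) — not enough res2
  blocked: P8 wants (2, 3, 2), pool (2, 6, 0) — not enough res2
Never able to finish: P7, P1 and P8.
(3) The exact count: 0 of the possible complete orderings are safe sequences.


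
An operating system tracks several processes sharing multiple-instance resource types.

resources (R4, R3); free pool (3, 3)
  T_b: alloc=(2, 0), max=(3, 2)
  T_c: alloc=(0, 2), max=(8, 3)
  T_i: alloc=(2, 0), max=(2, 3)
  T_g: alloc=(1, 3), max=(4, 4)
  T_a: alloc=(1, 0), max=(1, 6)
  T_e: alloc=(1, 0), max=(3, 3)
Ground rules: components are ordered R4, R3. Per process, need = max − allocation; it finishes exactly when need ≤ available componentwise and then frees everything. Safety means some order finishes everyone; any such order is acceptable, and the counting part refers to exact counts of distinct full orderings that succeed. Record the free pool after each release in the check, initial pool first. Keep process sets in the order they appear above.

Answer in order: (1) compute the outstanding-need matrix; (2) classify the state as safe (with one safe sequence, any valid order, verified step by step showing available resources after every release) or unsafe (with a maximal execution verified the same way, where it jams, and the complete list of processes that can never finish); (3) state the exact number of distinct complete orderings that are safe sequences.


(1) Outstanding need per process (order R4, R3):
  T_b: (1, 2)
  T_c: (8, 1)
  T_i: (0, 3)
  T_g: (3, 1)
  T_a: (0, 6)
  T_e: (2, 3)
(2) SAFE. One safe sequence: T_g, T_i, T_e, T_b, T_a, T_c.
Key observation: reading the order forward, T_g is the first process whose need (3, 1) meets the free pool (3, 3) exactly on a resource it requests.
Step-by-step check:
  pool = (3, 3)
  run T_g (needs (3, 1), free (3, 3)); after release of (1, 3) the pool is (4, 6)
  run T_i (needs (0, 3), free (4, 6)); after release of (2, 0) the pool is (6, 6)
  run T_e (needs (2, 3), free (6, 6)); after release of (1, 0) the pool is (7, 6)
  run T_b (needs (1, 2), free (7, 6)); after release of (2, 0) the pool is (9, 6)
  run T_a (needs (0, 6), free (9, 6)); after release of (1, 0) the pool is (10, 6)
  run T_c (needs (8, 1), free (10, 6)); after release of (0, 2) the pool is (10, 8)
(3) The exact count: 138 of the possible complete orderings are safe sequences.


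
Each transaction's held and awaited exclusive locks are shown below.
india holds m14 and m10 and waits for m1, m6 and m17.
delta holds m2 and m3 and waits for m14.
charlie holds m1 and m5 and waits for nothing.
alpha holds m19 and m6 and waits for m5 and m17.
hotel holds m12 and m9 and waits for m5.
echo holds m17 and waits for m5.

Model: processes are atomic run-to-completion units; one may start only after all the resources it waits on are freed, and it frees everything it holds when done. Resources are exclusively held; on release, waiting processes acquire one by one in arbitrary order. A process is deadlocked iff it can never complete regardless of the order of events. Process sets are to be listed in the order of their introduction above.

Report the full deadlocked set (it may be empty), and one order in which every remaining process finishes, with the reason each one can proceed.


Nothing here is deadlocked.
Key observation: although several processes wait, no cycle exists — each chain bottoms out at a free runner.
The rest can finish in the order charlie, echo, alpha, india, delta, hotel.
Step-by-step check:
  run charlie (it waits on nothing); releases m1 and m5
  echo waits on m5 — all released -> runs and releases m17
  alpha waits on m5 and m17 — all released -> runs and releases m19 and m6
  india waits on m1, m6 and m17 — all released -> runs and releases m14 and m10
  delta waits on m14 — all released -> runs and releases m2 and m3
  hotel waits on m5 — all released -> runs and releases m12 and m9


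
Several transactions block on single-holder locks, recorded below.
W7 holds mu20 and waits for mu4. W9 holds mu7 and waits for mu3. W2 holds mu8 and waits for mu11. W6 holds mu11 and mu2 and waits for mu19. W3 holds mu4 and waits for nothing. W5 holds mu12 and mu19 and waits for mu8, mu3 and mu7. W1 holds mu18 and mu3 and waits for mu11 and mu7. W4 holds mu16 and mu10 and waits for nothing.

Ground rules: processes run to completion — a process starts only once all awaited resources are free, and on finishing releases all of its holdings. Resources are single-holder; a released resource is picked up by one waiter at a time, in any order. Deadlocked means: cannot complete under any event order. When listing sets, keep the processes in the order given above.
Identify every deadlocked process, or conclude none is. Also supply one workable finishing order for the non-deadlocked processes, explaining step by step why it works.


Deadlocked set: W9, W2, W6, W5 and W1.
Key observation: W9 -> W1 -> W9 is a circular wait — nothing in it can go first; W2, W6 and W5 are caught in further circular waits.
A valid finishing order for the others: W4, W3, W7.
Step-by-step check:
  run W4 (it waits on nothing); releases mu16 and mu10
  run W3 (it waits on nothing); releases mu4
  W7: everything it awaited (mu4) is free; runs, freeing mu20


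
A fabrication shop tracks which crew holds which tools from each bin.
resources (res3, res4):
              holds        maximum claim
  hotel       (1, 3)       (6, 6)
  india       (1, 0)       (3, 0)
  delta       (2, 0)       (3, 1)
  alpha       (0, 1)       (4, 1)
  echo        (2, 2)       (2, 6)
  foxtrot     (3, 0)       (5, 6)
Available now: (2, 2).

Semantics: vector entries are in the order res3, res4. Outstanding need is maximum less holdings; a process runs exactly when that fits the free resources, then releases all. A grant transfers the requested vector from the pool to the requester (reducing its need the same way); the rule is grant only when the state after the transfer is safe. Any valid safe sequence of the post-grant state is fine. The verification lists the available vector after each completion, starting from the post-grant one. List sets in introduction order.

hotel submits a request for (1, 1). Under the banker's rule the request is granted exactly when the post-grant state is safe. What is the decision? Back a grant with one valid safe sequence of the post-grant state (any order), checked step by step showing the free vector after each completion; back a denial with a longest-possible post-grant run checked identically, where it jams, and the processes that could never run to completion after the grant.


GRANT. The post-grant state is safe; one safe sequence: delta, india, alpha, hotel, echo, foxtrot.
Key observation: with (1, 1) left after the transfer, delta can run at once — the state stays safe.
Verifying the post-grant state step by step:
  pool = (1, 1)
  delta needs (1, 1) <= (1, 1) -> finishes; pool += (2, 0) = (3, 1)
  india needs (2, 0) <= (3, 1) -> finishes; pool += (1, 0) = (4, 1)
  alpha needs (4, 0) <= (4, 1) -> finishes; pool += (0, 1) = (4, 2)
  hotel needs (4, 2) <= (4, 2) -> finishes; pool += (2, 4) = (6, 6)
  echo needs (0, 4) <= (6, 6) -> finishes; pool += (2, 2) = (8, 8)
  foxtrot needs (2, 6) <= (8, 8) -> finishes; pool += (3, 0) = (11, 8)


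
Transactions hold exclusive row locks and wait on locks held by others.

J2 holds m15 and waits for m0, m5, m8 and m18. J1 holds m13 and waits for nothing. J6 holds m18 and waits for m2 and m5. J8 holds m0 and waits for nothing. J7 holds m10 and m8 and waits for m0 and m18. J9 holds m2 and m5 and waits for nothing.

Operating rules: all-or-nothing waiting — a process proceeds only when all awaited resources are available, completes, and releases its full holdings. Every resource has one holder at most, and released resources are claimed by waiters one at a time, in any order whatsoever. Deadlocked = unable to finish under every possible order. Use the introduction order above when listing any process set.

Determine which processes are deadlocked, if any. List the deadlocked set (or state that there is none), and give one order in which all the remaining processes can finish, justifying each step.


The deadlocked set is empty.
Key observation: there is no circular wait here — follow any chain and it reaches a process that is free to run now.
The rest can finish in the order J1, J8, J9, J6, J7, J2.
Check, step by step:
  run J1 (it waits on nothing); releases m13
  run J8 (it waits on nothing); releases m0
  run J9 (it waits on nothing); releases m2 and m5
  J6 waits on m2 and m5 — all released -> runs and releases m18
  J7 waits on m0 and m18 — all released -> runs and releases m10 and m8
  J2 waits on m0, m5, m8 and m18 — all released -> runs and releases m15


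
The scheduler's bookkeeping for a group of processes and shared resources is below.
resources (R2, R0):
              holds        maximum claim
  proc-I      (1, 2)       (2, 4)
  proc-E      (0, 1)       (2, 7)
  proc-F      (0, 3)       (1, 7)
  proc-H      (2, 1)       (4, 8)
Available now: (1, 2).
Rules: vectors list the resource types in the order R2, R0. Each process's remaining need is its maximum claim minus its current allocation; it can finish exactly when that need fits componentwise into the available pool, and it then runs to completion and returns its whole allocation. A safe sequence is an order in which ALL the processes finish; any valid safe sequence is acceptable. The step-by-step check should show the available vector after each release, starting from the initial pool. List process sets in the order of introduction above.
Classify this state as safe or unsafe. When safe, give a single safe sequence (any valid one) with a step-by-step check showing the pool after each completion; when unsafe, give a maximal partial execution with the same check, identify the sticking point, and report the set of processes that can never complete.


SAFE. One safe sequence: proc-I, proc-F, proc-E, proc-H.
Key observation: at proc-I the run first touches a limit — (1, 2) against (1, 2), exact on a resource it actually requests.
Check, step by step:
  pool = (1, 2)
  proc-I: need (1, 2) fits (1, 2); releases (1, 2), pool now (2, 4)
  proc-F: need (1, 4) fits (2, 4); releases (0, 3), pool now (2, 7)
  proc-E: need (2, 6) fits (2, 7); releases (0, 1), pool now (2, 8)
  proc-H: need (2, 7) fits (2, 8); releases (2, 1), pool now (4, 9)


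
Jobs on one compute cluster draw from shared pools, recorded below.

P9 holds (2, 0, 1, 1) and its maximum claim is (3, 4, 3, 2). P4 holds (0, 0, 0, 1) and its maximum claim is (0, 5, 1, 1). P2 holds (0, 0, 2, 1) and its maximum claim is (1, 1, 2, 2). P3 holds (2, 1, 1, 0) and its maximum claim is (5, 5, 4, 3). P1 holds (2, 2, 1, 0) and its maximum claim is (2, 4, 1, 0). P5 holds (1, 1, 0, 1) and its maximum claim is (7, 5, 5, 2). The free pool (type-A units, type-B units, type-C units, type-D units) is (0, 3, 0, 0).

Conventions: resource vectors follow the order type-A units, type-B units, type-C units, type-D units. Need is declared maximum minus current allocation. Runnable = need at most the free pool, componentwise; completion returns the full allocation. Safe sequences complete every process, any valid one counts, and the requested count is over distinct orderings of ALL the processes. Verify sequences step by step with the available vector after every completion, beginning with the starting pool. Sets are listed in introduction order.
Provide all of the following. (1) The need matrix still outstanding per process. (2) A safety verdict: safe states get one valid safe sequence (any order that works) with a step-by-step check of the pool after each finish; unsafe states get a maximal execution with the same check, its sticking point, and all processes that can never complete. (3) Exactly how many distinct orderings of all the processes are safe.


(1) Need matrix, components ordered type-A units, type-B units, type-C units, type-D units:
  P9: (1, 4, 2, 1)
  P4: (0, 5, 1, 0)
  P2: (1, 1, 0, 1)
  P3: (3, 4, 3, 3)
  P1: (0, 2, 0, 0)
  P5: (6, 4, 5, 1)
(2) SAFE, for example via the order P1, P4, P2, P9, P3, P5.
Key observation: P4 is the earliest step where a requested resource binds exactly: need (0, 5, 1, 0), pool (2, 5, 1, 0) at its turn.
Verifying each step:
  pool = (0, 3, 0, 0)
  run P1 (needs (0, 2, 0, 0), free (0, 3, 0, 0)); after release of (2, 2, 1, 0) the pool is (2, 5, 1, 0)
  run P4 (needs (0, 5, 1, 0), free (2, 5, 1, 0)); after release of (0, 0, 0, 1) the pool is (2, 5, 1, 1)
  run P2 (needs (1, 1, 0, 1), free (2, 5, 1, 1)); after release of (0, 0, 2, 1) the pool is (2, 5, 3, 2)
  run P9 (needs (1, 4, 2, 1), free (2, 5, 3, 2)); after release of (2, 0, 1, 1) the pool is (4, 5, 4, 3)
  run P3 (needs (3, 4, 3, 3), free (4, 5, 4, 3)); after release of (2, 1, 1, 0) the pool is (6, 6, 5, 3)
  run P5 (needs (6, 4, 5, 1), free (6, 6, 5, 3)); after release of (1, 1, 0, 1) the pool is (7, 7, 5, 4)
(3) Exactly 1 of the possible complete orderings is a safe sequence.


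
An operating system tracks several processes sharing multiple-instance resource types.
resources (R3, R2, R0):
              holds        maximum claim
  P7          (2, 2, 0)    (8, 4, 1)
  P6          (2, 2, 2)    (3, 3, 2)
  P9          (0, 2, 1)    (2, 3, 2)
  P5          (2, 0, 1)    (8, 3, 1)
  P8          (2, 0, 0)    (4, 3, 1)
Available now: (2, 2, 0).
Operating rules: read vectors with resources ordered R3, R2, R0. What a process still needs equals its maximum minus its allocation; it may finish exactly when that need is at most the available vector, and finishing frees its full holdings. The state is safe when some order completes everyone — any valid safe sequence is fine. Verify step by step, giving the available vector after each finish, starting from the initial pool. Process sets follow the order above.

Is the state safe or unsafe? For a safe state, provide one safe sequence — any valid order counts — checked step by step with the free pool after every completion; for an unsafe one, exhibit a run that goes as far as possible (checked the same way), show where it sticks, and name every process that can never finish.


SAFE, for example via the order P6, P8, P7, P9, P5.
Key observation: at P7 the run first touches a limit — (6, 2, 1) against (6, 4, 2), exact on a resource it actually requests.
Step-by-step check:
  pool = (2, 2, 0)
  P6: need (1, 1, 0) fits (2, 2, 0); releases (2, 2, 2), pool now (4, 4, 2)
  P8: need (2, 3, 1) fits (4, 4, 2); releases (2, 0, 0), pool now (6, 4, 2)
  P7: need (6, 2, 1) fits (6, 4, 2); releases (2, 2, 0), pool now (8, 6, 2)
  P9: need (2, 1, 1) fits (8, 6, 2); releases (0, 2, 1), pool now (8, 8, 3)
  P5: need (6, 3, 0) fits (8, 8, 3); releases (2, 0, 1), pool now (10, 8, 4)


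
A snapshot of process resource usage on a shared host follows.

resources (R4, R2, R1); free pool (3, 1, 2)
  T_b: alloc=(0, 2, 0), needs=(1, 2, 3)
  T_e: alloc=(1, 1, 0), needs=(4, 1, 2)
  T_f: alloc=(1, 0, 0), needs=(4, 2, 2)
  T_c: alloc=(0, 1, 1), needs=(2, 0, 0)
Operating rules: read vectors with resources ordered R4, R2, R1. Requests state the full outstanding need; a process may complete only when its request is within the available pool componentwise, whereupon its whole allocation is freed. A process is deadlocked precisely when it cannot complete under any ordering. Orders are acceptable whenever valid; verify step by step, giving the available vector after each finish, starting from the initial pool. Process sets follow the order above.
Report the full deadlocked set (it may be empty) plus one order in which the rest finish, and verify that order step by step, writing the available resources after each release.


The deadlocked set is T_e and T_f.
Key observation: no order helps: past T_c, T_b, the free pool tops out at (3, 4, 3), below what each blocked process needs in R4.
A valid finishing order for the others: T_c, T_b. Check, step by step:
  pool = (3, 1, 2)
  T_c: need (2, 0, 0) fits (3, 1, 2); releases (0, 1, 1), pool now (3, 2, 3)
  T_b: need (1, 2, 3) fits (3, 2, 3); releases (0, 2, 0), pool now (3, 4, 3)
None of the blocked processes ever fits:
  T_e cannot run: need (4, 1, 2) vs free (3, 4, 3) (insufficient R4)
  T_f cannot run: need (4, 2, 2) vs free (3, 4, 3) (insufficient R4)


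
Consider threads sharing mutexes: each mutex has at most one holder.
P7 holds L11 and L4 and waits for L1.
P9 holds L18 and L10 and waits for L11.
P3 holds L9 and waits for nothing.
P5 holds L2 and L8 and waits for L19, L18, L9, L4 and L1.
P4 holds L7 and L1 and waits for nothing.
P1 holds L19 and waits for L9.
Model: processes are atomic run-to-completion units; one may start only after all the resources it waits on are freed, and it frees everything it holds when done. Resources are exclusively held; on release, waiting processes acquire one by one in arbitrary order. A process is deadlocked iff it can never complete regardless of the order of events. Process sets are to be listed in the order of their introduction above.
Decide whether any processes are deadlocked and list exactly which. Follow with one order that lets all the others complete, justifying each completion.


Nothing here is deadlocked.
Key observation: the wait graph is acyclic; completion cascades from the unblocked processes through everyone else.
One completion order for the rest: P4, P7, P9, P3, P1, P5.
Step-by-step check:
  run P4 (it waits on nothing); releases L7 and L1
  run P7 (all its waits — L1 — are resolved); releases L11 and L4
  run P9 (all its waits — L11 — are resolved); releases L18 and L10
  run P3 (it waits on nothing); releases L9
  run P1 (all its waits — L9 — are resolved); releases L19
  run P5 (all its waits — L19, L18, L9, L4 and L1 — are resolved); releases L2 and L8


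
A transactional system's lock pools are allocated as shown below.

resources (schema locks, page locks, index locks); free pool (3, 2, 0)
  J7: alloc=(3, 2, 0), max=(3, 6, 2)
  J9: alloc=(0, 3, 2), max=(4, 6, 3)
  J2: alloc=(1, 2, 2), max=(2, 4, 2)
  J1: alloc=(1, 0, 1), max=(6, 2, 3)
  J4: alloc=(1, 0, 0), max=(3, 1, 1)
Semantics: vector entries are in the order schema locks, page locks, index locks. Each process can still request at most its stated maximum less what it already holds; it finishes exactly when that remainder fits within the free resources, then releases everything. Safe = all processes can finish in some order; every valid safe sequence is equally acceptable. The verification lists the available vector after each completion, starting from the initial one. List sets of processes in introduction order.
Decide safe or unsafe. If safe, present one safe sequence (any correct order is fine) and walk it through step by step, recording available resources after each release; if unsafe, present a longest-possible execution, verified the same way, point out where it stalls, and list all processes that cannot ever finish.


SAFE. One safe sequence: J2, J7, J1, J9, J4.
Key observation: the order's first zero-slack moment is J2 ((1, 2, 0) needed, (3, 2, 0) free — a requested resource with nothing to spare).
Step-by-step check:
  pool = (3, 2, 0)
  J2 needs (1, 2, 0) <= (3, 2, 0) -> finishes; pool += (1, 2, 2) = (4, 4, 2)
  J7 needs (0, 4, 2) <= (4, 4, 2) -> finishes; pool += (3, 2, 0) = (7, 6, 2)
  J1 needs (5, 2, 2) <= (7, 6, 2) -> finishes; pool += (1, 0, 1) = (8, 6, 3)
  J9 needs (4, 3, 1) <= (8, 6, 3) -> finishes; pool += (0, 3, 2) = (8, 9, 5)
  J4 needs (2, 1, 1) <= (8, 9, 5) -> finishes; pool += (1, 0, 0) = (9, 9, 5)


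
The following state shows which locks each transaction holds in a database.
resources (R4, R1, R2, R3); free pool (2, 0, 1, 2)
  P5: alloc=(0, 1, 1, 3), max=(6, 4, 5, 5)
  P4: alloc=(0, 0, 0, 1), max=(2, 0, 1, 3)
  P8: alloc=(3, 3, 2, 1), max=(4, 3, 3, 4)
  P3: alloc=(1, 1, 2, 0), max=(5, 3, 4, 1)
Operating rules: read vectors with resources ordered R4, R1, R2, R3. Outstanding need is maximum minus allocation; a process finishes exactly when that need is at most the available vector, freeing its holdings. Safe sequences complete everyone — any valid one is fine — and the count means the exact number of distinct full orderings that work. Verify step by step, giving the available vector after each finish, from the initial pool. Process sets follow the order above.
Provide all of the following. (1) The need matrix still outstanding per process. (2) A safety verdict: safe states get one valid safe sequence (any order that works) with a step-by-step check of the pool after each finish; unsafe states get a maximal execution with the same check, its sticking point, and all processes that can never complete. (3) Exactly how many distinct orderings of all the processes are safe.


(1) Remaining need (order R4, R1, R2, R3):
  P5: (6, 3, 4, 2)
  P4: (2, 0, 1, 2)
  P8: (1, 0, 1, 3)
  P3: (4, 2, 2, 1)
(2) SAFE. One safe sequence: P4, P8, P3, P5.
Key observation: at P4 the run first touches a limit — (2, 0, 1, 2) against (2, 0, 1, 2), exact on a resource it actually requests.
Verifying each step:
  pool = (2, 0, 1, 2)
  run P4 (needs (2, 0, 1, 2), free (2, 0, 1, 2)); after release of (0, 0, 0, 1) the pool is (2, 0, 1, 3)
  run P8 (needs (1, 0, 1, 3), free (2, 0, 1, 3)); after release of (3, 3, 2, 1) the pool is (5, 3, 3, 4)
  run P3 (needs (4, 2, 2, 1), free (5, 3, 3, 4)); after release of (1, 1, 2, 0) the pool is (6, 4, 5, 4)
  run P5 (needs (6, 3, 4, 2), free (6, 4, 5, 4)); after release of (0, 1, 1, 3) the pool is (6, 5, 6, 7)
(3) Exactly 1 of the possible complete orderings is a safe sequence.


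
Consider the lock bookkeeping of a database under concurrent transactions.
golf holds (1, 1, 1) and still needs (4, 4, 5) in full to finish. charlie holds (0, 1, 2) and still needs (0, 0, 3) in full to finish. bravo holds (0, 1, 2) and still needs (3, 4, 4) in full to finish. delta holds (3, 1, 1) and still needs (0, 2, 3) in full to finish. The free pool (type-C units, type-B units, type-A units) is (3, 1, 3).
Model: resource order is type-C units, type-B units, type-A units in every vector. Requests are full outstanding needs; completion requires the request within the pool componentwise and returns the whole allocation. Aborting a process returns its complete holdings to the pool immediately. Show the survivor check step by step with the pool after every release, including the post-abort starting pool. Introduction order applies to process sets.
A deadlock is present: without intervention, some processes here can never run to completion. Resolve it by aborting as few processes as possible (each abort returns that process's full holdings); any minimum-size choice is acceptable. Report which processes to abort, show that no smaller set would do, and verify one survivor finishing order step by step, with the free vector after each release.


Minimum abort set: bravo.
Key observation: the deadlocked golf becomes finishable only because bravo released (0, 1, 2); it completes at step 3 below.
No smaller set exists: with zero aborts the deadlock remains.
Survivors finish in the order: charlie, delta, golf. Verifying each step (pool after the aborts first):
  pool = (3, 2, 5)
  charlie: need (0, 0, 3) fits (3, 2, 5); releases (0, 1, 2), pool now (3, 3, 7)
  delta: need (0, 2, 3) fits (3, 3, 7); releases (3, 1, 1), pool now (6, 4, 8)
  golf: need (4, 4, 5) fits (6, 4, 8); releases (1, 1, 1), pool now (7, 5, 9)


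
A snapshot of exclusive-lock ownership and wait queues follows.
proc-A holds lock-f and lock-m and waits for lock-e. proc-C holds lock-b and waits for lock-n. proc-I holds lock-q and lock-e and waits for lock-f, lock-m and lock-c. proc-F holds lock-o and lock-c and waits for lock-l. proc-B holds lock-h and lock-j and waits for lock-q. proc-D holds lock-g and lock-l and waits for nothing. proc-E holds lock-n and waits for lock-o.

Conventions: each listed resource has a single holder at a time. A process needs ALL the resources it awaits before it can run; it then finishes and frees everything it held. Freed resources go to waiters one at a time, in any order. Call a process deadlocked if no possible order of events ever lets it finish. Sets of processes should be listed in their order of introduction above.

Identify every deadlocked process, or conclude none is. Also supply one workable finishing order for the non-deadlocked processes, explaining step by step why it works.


Deadlocked: proc-A, proc-I and proc-B.
Key observation: the wait chain closes on itself along proc-A -> proc-I -> proc-A; proc-B waits into the deadlock from upstream.
One completion order for the rest: proc-D, proc-F, proc-E, proc-C.
Step-by-step check:
  proc-D waits on nothing -> runs at once and releases lock-g and lock-l
  proc-F: everything it awaited (lock-l) is free; runs, freeing lock-o and lock-c
  proc-E: everything it awaited (lock-o) is free; runs, freeing lock-n
  proc-C: everything it awaited (lock-n) is free; runs, freeing lock-b
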